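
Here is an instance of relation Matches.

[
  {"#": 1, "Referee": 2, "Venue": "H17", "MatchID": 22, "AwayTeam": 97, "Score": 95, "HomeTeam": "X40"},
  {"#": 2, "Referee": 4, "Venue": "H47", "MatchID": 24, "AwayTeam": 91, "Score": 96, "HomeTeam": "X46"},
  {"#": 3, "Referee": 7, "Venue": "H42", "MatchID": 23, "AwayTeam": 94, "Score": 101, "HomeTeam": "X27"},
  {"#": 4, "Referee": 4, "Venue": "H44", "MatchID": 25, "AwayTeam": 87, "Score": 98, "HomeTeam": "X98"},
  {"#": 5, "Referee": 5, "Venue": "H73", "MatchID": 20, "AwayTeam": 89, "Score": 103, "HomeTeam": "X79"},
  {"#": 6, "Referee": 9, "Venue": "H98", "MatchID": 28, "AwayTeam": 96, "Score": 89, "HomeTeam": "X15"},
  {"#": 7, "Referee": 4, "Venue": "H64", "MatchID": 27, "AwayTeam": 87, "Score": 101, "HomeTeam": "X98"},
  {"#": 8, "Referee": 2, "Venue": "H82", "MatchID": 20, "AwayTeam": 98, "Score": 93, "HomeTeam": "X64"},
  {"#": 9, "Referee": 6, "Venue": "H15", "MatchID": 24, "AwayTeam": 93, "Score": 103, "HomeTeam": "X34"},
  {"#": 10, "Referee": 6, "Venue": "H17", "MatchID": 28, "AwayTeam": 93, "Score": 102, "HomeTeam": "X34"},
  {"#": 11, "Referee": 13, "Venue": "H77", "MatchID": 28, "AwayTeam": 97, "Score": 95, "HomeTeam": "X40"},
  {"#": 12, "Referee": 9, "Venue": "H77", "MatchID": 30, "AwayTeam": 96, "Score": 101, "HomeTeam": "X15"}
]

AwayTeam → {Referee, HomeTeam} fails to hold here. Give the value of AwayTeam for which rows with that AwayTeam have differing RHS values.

AwayTeam=97: rows 1, 11 → {Referee,HomeTeam} takes values {(2, X40), (13, X40)} — violation
AwayTeam=91: row 2 → {Referee,HomeTeam} = (4, X46) ✓
AwayTeam=94: row 3 → {Referee,HomeTeam} = (7, X27) ✓
AwayTeam=87: rows 4, 7 → {Referee,HomeTeam} = (4, X98), (4, X98) ✓
AwayTeam=89: row 5 → {Referee,HomeTeam} = (5, X79) ✓
AwayTeam=96: rows 6, 12 → {Referee,HomeTeam} = (9, X15), (9, X15) ✓
AwayTeam=98: row 8 → {Referee,HomeTeam} = (2, X64) ✓
AwayTeam=93: rows 9, 10 → {Referee,HomeTeam} = (6, X34), (6, X34) ✓
The only AwayTeam value with inconsistent RHS is AwayTeam=97.

97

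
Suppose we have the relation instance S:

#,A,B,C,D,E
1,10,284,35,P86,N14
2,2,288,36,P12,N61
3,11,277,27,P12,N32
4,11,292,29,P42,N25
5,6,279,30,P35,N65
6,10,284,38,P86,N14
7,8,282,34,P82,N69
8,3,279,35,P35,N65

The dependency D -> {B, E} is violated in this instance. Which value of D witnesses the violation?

D=P86: rows 1, 6 → {B,E} = (284, N14), (284, N14) ✓
D=P12: rows 2, 3 → {B,E} takes values {(288, N61), (277, N32)} — violation
D=P42: row 4 → {B,E} = (292, N25) ✓
D=P35: rows 5, 8 → {B,E} = (279, N65), (279, N65) ✓
D=P82: row 7 → {B,E} = (282, N69) ✓
The only D value with inconsistent RHS is D=P12.

P12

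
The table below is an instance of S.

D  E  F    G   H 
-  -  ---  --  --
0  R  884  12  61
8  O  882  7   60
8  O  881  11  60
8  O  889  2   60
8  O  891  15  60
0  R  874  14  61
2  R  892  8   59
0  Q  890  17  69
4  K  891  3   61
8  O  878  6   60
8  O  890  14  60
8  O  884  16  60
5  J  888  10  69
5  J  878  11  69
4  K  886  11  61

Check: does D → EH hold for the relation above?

D=0: 3 rows → {E,H} takes values {(R, 61), (Q, 69)} — violation
D=8: 7 rows → {E,H} = (O, 60), (O, 60), (O, 60), (O, 60), (O, 60), (O, 60), (O, 60) ✓
D=2: 1 row → {E,H} = (R, 59) ✓
D=4: 2 rows → {E,H} = (K, 61), (K, 61) ✓
D=5: 2 rows → {E,H} = (J, 69), (J, 69) ✓
Two rows agree on D but differ on EH, so D → EH does not hold.

No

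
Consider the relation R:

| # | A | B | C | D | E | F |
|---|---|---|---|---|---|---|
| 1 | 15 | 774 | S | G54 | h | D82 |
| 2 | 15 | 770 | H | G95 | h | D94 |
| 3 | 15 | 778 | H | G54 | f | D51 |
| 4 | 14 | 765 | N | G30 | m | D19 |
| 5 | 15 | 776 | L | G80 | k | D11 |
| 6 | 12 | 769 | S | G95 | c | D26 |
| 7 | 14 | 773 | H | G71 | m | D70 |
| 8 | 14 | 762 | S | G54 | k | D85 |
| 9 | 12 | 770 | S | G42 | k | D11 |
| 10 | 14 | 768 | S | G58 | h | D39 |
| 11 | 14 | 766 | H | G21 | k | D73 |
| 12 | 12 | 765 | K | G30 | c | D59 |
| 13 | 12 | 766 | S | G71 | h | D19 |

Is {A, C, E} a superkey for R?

Yes

All 13 rows have distinct {A, C, E} values, so {A, C, E} → (all attributes) holds and {A, C, E} is a superkey.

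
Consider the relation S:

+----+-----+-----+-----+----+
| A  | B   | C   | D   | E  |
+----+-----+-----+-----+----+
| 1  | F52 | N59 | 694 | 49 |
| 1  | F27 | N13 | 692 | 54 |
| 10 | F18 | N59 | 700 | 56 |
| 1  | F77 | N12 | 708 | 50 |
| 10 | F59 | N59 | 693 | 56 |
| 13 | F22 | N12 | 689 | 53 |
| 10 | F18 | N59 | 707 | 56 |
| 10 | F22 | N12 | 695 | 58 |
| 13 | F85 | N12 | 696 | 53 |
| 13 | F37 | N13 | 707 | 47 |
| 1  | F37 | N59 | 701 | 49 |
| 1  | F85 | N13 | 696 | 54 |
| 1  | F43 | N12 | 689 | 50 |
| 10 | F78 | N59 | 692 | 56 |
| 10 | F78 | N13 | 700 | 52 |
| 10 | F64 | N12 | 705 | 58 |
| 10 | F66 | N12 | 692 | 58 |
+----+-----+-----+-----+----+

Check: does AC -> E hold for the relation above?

(A=1, C=N59): 2 rows → E = 49, 49 ✓
(A=1, C=N13): 2 rows → E = 54, 54 ✓
(A=10, C=N59): 4 rows → E = 56, 56, 56, 56 ✓
(A=1, C=N12): 2 rows → E = 50, 50 ✓
(A=13, C=N12): 2 rows → E = 53, 53 ✓
(A=10, C=N12): 3 rows → E = 58, 58, 58 ✓
(A=13, C=N13): 1 row → E = 47 ✓
(A=10, C=N13): 1 row → E = 52 ✓
Every AC value is associated with a single E value, so AC -> E holds.

Yes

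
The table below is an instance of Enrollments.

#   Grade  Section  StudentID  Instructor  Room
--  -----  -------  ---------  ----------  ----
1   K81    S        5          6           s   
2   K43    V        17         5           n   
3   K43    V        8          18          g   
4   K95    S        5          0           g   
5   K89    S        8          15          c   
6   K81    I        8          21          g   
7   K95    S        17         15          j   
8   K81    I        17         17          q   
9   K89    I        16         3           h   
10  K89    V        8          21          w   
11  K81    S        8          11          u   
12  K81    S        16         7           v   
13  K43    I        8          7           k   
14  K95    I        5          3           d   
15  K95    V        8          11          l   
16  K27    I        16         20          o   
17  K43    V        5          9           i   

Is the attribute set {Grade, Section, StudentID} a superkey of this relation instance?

Yes

All 17 rows have distinct {Grade, Section, StudentID} values, so {Grade, Section, StudentID} → (all attributes) holds and {Grade, Section, StudentID} is a superkey.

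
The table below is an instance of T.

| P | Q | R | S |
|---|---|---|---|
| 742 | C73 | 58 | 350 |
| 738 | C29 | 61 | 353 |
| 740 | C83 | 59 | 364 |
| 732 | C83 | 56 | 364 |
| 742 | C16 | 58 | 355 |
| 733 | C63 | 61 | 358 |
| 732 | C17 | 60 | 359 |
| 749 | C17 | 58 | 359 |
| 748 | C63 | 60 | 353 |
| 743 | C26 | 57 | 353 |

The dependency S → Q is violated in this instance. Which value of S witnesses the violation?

S=350: 1 row → Q = C73 ✓
S=353: 3 rows → Q takes values {C29, C63, C26} — violation
S=364: 2 rows → Q = C83, C83 ✓
S=355: 1 row → Q = C16 ✓
S=358: 1 row → Q = C63 ✓
S=359: 2 rows → Q = C17, C17 ✓
The only S value with inconsistent Q is S=353.

353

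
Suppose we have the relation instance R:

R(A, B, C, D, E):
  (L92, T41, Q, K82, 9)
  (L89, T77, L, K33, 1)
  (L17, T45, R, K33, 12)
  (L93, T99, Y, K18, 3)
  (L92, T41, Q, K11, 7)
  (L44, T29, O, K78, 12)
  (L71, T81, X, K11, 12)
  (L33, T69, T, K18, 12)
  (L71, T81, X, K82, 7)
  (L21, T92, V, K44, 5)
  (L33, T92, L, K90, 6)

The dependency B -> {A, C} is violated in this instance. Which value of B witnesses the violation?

T92

B=T41: 2 rows → {A,C} = (L92, Q), (L92, Q) ✓
B=T77: 1 row → {A,C} = (L89, L) ✓
B=T45: 1 row → {A,C} = (L17, R) ✓
B=T99: 1 row → {A,C} = (L93, Y) ✓
B=T29: 1 row → {A,C} = (L44, O) ✓
B=T81: 2 rows → {A,C} = (L71, X), (L71, X) ✓
B=T69: 1 row → {A,C} = (L33, T) ✓
B=T92: 2 rows → {A,C} takes values {(L21, V), (L33, L)} — violation
The only B value with inconsistent RHS is B=T92.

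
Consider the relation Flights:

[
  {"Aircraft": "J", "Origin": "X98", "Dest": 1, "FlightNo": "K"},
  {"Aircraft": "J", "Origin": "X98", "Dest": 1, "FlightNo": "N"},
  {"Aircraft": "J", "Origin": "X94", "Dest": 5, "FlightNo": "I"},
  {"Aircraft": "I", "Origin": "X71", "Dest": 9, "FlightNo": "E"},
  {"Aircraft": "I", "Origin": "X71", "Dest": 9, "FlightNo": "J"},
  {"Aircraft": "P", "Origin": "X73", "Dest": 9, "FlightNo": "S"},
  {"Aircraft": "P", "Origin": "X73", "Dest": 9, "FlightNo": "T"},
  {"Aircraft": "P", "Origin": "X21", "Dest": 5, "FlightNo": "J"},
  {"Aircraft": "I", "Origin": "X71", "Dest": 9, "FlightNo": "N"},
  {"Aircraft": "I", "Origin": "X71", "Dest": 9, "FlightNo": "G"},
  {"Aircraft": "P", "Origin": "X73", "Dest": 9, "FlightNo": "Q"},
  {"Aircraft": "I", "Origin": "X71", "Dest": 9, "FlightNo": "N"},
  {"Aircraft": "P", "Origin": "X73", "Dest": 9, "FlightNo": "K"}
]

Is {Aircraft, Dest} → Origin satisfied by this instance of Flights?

Yes

(Aircraft=J, Dest=1): 2 rows → Origin = X98, X98 ✓
(Aircraft=J, Dest=5): 1 row → Origin = X94 ✓
(Aircraft=I, Dest=9): 5 rows → Origin = X71, X71, X71, X71, X71 ✓
(Aircraft=P, Dest=9): 4 rows → Origin = X73, X73, X73, X73 ✓
(Aircraft=P, Dest=5): 1 row → Origin = X21 ✓
Every {Aircraft, Dest} value is associated with a single Origin value, so {Aircraft, Dest} → Origin holds.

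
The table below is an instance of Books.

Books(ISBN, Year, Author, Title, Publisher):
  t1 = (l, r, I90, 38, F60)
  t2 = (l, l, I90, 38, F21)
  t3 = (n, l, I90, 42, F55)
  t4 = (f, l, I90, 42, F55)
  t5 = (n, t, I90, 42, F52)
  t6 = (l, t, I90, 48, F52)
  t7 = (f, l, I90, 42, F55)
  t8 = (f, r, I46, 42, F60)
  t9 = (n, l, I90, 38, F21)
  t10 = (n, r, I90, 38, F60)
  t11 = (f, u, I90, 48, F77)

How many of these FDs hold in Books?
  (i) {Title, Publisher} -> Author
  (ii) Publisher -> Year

2

(i) {Title, Publisher} -> Author: every LHS value maps to a single RHS value — holds.
(ii) Publisher -> Year: every LHS value maps to a single RHS value — holds.
2 of the 2 dependencies hold.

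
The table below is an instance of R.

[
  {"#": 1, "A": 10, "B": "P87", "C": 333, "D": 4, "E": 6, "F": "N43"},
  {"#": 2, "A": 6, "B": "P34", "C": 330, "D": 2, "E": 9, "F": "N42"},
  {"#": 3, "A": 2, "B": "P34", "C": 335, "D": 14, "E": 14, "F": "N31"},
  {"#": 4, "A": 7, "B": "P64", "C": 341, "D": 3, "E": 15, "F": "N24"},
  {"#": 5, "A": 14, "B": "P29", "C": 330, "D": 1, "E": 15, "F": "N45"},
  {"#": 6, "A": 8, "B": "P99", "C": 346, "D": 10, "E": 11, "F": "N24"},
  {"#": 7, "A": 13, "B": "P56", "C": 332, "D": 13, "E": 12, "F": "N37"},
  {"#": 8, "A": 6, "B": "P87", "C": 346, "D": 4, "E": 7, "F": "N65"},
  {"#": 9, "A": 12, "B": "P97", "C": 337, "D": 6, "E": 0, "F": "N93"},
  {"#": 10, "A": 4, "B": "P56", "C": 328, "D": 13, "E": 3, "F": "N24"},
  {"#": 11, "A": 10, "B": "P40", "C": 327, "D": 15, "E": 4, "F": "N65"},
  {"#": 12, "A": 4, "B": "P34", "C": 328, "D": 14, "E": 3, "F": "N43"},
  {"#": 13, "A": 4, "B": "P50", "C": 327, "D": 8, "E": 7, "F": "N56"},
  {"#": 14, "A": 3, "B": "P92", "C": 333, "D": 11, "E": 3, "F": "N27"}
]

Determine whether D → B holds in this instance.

D=4: rows 1, 8 → B = P87, P87 ✓
D=2: row 2 → B = P34 ✓
D=14: rows 3, 12 → B = P34, P34 ✓
D=3: row 4 → B = P64 ✓
D=1: row 5 → B = P29 ✓
D=10: row 6 → B = P99 ✓
D=13: rows 7, 10 → B = P56, P56 ✓
D=6: row 9 → B = P97 ✓
D=15: row 11 → B = P40 ✓
D=8: row 13 → B = P50 ✓
D=11: row 14 → B = P92 ✓
Every D value is associated with a single B value, so D → B holds.

Yes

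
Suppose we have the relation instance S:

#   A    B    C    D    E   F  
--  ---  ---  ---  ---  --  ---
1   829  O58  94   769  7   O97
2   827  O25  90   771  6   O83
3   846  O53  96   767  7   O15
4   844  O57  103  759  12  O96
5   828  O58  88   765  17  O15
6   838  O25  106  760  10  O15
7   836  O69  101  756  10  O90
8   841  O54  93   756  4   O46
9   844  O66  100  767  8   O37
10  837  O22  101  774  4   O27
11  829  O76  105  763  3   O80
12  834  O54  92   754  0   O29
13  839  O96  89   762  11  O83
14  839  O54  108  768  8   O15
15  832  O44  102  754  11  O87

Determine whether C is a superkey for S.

No

Rows 7 and 10 have the same C value C=101 but are distinct tuples, so C does not determine every attribute — not a superkey.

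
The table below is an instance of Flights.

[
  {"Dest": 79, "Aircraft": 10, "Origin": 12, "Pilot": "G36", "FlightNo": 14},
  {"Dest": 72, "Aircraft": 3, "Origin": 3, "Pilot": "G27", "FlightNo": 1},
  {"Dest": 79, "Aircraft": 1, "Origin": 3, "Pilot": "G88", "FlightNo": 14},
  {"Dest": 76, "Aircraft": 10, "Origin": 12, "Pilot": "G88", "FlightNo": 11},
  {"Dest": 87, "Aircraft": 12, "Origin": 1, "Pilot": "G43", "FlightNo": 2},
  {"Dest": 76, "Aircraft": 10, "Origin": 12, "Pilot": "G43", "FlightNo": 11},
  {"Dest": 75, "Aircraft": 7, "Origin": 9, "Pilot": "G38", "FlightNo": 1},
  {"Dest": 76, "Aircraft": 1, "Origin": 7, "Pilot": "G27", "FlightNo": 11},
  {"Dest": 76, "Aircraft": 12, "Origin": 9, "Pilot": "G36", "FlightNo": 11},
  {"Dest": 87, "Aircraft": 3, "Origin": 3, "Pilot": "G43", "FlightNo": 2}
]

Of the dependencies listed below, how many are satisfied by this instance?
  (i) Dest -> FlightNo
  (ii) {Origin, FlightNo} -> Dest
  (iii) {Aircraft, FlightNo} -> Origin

3

(i) Dest -> FlightNo: every LHS value maps to a single RHS value — holds.
(ii) {Origin, FlightNo} -> Dest: every LHS value maps to a single RHS value — holds.
(iii) {Aircraft, FlightNo} -> Origin: every LHS value maps to a single RHS value — holds.
3 of the 3 dependencies hold.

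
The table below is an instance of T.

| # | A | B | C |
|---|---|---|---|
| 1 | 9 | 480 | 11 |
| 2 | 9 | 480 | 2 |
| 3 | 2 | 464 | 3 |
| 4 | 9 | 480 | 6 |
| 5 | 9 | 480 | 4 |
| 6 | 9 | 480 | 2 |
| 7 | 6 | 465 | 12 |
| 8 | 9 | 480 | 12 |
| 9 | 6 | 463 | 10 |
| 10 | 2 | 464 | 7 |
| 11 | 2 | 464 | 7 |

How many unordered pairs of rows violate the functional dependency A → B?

1

A=9: all 6 rows agree on B — 0 pairs.
A=2: all 3 rows agree on B — 0 pairs.
A=6: violating pairs (7,9) — 1 pair.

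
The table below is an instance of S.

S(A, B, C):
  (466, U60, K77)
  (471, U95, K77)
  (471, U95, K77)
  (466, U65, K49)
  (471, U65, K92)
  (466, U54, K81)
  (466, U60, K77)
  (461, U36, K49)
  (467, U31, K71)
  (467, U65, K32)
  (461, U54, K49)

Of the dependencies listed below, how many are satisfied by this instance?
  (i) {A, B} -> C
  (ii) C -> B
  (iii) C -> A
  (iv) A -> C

(i) {A, B} -> C: every LHS value maps to a single RHS value — holds.
(ii) C -> B: C=K77: 4 rows → B takes values {U60, U95} — violation; C=K49: 3 rows → B takes values {U65, U36, U54} — violation — fails.
(iii) C -> A: C=K77: 4 rows → A takes values {466, 471} — violation; C=K49: 3 rows → A takes values {466, 461} — violation — fails.
(iv) A -> C: A=466: 4 rows → C takes values {K77, K49, K81} — violation; A=471: 3 rows → C takes values {K77, K92} — violation; A=467: 2 rows → C takes values {K71, K32} — violation — fails.
1 of the 4 dependencies holds.

1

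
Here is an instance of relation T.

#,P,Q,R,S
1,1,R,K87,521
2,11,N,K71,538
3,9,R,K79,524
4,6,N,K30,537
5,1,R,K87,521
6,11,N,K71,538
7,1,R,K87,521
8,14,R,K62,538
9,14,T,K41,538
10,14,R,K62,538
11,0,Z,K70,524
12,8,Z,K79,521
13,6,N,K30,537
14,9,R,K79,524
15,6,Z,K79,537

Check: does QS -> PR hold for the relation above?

(Q=R, S=521): rows 1, 5, 7 → {P,R} = (1, K87), (1, K87), (1, K87) ✓
(Q=N, S=538): rows 2, 6 → {P,R} = (11, K71), (11, K71) ✓
(Q=R, S=524): rows 3, 14 → {P,R} = (9, K79), (9, K79) ✓
(Q=N, S=537): rows 4, 13 → {P,R} = (6, K30), (6, K30) ✓
(Q=R, S=538): rows 8, 10 → {P,R} = (14, K62), (14, K62) ✓
(Q=T, S=538): row 9 → {P,R} = (14, K41) ✓
(Q=Z, S=524): row 11 → {P,R} = (0, K70) ✓
(Q=Z, S=521): row 12 → {P,R} = (8, K79) ✓
(Q=Z, S=537): row 15 → {P,R} = (6, K79) ✓
Every QS value is associated with a single PR value, so QS -> PR holds.

Yes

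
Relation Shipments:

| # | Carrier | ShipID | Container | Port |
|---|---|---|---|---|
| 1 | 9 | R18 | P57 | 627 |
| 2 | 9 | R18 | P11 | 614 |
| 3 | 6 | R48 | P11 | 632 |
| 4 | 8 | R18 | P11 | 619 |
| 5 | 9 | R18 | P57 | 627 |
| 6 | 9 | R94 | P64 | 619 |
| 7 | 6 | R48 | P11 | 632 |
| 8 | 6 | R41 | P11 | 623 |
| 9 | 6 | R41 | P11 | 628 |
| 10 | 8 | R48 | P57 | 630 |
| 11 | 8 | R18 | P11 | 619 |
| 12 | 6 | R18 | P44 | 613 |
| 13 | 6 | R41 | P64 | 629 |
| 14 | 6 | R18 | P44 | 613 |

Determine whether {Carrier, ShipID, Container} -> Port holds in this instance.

No

(Carrier=9, ShipID=R18, Container=P57): rows 1, 5 → Port = 627, 627 ✓
(Carrier=9, ShipID=R18, Container=P11): row 2 → Port = 614 ✓
(Carrier=6, ShipID=R48, Container=P11): rows 3, 7 → Port = 632, 632 ✓
(Carrier=8, ShipID=R18, Container=P11): rows 4, 11 → Port = 619, 619 ✓
(Carrier=9, ShipID=R94, Container=P64): row 6 → Port = 619 ✓
(Carrier=6, ShipID=R41, Container=P11): rows 8, 9 → Port takes values {623, 628} — violation
(Carrier=8, ShipID=R48, Container=P57): row 10 → Port = 630 ✓
(Carrier=6, ShipID=R18, Container=P44): rows 12, 14 → Port = 613, 613 ✓
(Carrier=6, ShipID=R41, Container=P64): row 13 → Port = 629 ✓
Two rows agree on {Carrier, ShipID, Container} but differ on Port, so {Carrier, ShipID, Container} -> Port does not hold.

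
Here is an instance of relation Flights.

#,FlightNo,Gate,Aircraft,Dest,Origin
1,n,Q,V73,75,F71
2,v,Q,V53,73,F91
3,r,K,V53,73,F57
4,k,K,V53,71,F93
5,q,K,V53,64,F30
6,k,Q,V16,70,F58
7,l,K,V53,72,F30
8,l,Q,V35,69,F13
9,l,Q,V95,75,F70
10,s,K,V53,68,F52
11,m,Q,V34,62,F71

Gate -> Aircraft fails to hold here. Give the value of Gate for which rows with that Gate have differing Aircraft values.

Q

Gate=Q: rows 1, 2, 6, 8, 9, 11 → Aircraft takes values {V73, V53, V16, V35, V95, V34} — violation
Gate=K: rows 3, 4, 5, 7, 10 → Aircraft = V53, V53, V53, V53, V53 ✓
The only Gate value with inconsistent Aircraft is Gate=Q.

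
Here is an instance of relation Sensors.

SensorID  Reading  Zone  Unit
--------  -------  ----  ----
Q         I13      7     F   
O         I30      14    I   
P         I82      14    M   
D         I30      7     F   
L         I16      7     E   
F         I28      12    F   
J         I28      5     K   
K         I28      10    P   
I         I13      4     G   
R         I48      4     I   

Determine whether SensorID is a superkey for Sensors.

All 10 rows have distinct SensorID values, so SensorID → (all attributes) holds and SensorID is a superkey.

Yes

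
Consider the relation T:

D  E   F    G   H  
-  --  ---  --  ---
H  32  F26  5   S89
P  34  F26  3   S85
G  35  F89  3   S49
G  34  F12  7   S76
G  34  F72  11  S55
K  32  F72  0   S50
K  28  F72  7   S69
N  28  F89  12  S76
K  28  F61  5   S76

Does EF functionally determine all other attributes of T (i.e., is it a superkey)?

All 9 rows have distinct EF values, so EF → (all attributes) holds and EF is a superkey.

Yes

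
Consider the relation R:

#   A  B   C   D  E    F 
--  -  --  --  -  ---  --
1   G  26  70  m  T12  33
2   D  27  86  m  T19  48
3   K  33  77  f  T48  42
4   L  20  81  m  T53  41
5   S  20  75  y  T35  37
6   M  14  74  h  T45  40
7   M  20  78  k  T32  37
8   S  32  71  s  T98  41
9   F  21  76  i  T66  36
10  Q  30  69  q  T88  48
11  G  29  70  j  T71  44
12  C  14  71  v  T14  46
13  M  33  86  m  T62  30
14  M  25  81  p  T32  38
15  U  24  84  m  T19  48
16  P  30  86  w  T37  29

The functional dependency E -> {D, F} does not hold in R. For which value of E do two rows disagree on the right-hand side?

E=T12: row 1 → {D,F} = (m, 33) ✓
E=T19: rows 2, 15 → {D,F} = (m, 48), (m, 48) ✓
E=T48: row 3 → {D,F} = (f, 42) ✓
E=T53: row 4 → {D,F} = (m, 41) ✓
E=T35: row 5 → {D,F} = (y, 37) ✓
E=T45: row 6 → {D,F} = (h, 40) ✓
E=T32: rows 7, 14 → {D,F} takes values {(k, 37), (p, 38)} — violation
E=T98: row 8 → {D,F} = (s, 41) ✓
E=T66: row 9 → {D,F} = (i, 36) ✓
E=T88: row 10 → {D,F} = (q, 48) ✓
E=T71: row 11 → {D,F} = (j, 44) ✓
E=T14: row 12 → {D,F} = (v, 46) ✓
E=T62: row 13 → {D,F} = (m, 30) ✓
E=T37: row 16 → {D,F} = (w, 29) ✓
The only E value with inconsistent RHS is E=T32.

T32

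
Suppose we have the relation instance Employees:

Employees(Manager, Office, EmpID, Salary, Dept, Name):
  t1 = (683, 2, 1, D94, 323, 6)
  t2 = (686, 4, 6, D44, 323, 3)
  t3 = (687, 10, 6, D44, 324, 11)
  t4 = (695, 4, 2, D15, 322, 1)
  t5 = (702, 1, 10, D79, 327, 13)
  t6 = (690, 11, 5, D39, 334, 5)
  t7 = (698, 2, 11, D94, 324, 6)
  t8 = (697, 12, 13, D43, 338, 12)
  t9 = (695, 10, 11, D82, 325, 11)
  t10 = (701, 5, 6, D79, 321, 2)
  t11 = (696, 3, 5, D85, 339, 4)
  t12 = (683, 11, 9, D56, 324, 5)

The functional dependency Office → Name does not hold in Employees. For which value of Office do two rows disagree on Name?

Office=2: rows 1, 7 → Name = 6, 6 ✓
Office=4: rows 2, 4 → Name takes values {3, 1} — violation
Office=10: rows 3, 9 → Name = 11, 11 ✓
Office=1: row 5 → Name = 13 ✓
Office=11: rows 6, 12 → Name = 5, 5 ✓
Office=12: row 8 → Name = 12 ✓
Office=5: row 10 → Name = 2 ✓
Office=3: row 11 → Name = 4 ✓
The only Office value with inconsistent Name is Office=4.

4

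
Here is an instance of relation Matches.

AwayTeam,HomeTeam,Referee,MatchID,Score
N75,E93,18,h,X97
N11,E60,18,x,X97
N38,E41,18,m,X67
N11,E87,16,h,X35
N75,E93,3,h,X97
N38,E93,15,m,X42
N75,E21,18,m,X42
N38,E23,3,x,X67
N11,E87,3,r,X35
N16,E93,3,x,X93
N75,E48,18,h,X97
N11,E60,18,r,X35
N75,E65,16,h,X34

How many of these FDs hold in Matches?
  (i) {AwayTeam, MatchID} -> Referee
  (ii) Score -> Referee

(i) {AwayTeam, MatchID} -> Referee: (AwayTeam=N75, MatchID=h): 4 rows → Referee takes values {18, 3, 16} — violation; (AwayTeam=N38, MatchID=m): 2 rows → Referee takes values {18, 15} — violation; (AwayTeam=N11, MatchID=r): 2 rows → Referee takes values {3, 18} — violation — fails.
(ii) Score -> Referee: Score=X97: 4 rows → Referee takes values {18, 3} — violation; Score=X67: 2 rows → Referee takes values {18, 3} — violation; Score=X35: 3 rows → Referee takes values {16, 3, 18} — violation; Score=X42: 2 rows → Referee takes values {15, 18} — violation — fails.
None of the 2 dependencies hold.

0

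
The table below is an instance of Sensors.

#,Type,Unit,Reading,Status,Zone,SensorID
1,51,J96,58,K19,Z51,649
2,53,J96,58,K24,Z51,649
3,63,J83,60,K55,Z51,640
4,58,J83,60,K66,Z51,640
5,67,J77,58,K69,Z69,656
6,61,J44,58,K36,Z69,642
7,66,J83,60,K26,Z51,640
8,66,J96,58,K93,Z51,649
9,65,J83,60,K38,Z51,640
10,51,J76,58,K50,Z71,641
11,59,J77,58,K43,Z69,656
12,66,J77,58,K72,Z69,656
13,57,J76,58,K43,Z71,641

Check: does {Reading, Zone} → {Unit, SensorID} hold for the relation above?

No

(Reading=58, Zone=Z51): rows 1, 2, 8 → {Unit,SensorID} = (J96, 649), (J96, 649), (J96, 649) ✓
(Reading=60, Zone=Z51): rows 3, 4, 7, 9 → {Unit,SensorID} = (J83, 640), (J83, 640), (J83, 640), (J83, 640) ✓
(Reading=58, Zone=Z69): rows 5, 6, 11, 12 → {Unit,SensorID} takes values {(J77, 656), (J44, 642)} — violation
(Reading=58, Zone=Z71): rows 10, 13 → {Unit,SensorID} = (J76, 641), (J76, 641) ✓
Two rows agree on {Reading, Zone} but differ on {Unit, SensorID}, so {Reading, Zone} → {Unit, SensorID} does not hold.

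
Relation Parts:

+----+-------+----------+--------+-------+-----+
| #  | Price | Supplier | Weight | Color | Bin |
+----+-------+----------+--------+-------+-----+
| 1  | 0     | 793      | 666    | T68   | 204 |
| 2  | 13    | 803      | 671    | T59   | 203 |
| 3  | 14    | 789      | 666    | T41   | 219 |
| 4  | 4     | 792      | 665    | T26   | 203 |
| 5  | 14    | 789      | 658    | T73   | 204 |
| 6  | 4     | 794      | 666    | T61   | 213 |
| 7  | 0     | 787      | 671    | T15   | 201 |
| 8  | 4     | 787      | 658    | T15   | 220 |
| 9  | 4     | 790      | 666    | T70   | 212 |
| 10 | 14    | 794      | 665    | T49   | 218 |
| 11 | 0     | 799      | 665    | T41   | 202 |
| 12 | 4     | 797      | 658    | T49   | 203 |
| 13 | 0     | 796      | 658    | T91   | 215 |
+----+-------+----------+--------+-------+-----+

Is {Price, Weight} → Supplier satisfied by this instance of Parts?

(Price=0, Weight=666): row 1 → Supplier = 793 ✓
(Price=13, Weight=671): row 2 → Supplier = 803 ✓
(Price=14, Weight=666): row 3 → Supplier = 789 ✓
(Price=4, Weight=665): row 4 → Supplier = 792 ✓
(Price=14, Weight=658): row 5 → Supplier = 789 ✓
(Price=4, Weight=666): rows 6, 9 → Supplier takes values {794, 790} — violation
(Price=0, Weight=671): row 7 → Supplier = 787 ✓
(Price=4, Weight=658): rows 8, 12 → Supplier takes values {787, 797} — violation
(Price=14, Weight=665): row 10 → Supplier = 794 ✓
(Price=0, Weight=665): row 11 → Supplier = 799 ✓
(Price=0, Weight=658): row 13 → Supplier = 796 ✓
Two rows agree on {Price, Weight} but differ on Supplier, so {Price, Weight} → Supplier does not hold.

No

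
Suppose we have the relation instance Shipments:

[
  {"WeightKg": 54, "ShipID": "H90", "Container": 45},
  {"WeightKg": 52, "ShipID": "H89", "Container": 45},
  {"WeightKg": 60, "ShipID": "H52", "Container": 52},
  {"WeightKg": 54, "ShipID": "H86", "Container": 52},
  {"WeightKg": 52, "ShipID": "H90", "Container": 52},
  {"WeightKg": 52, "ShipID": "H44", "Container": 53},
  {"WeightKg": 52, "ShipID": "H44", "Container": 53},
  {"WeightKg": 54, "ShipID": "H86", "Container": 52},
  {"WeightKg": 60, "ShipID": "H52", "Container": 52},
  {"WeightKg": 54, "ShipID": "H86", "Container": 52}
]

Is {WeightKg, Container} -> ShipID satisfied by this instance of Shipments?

Yes

(WeightKg=54, Container=45): 1 row → ShipID = H90 ✓
(WeightKg=52, Container=45): 1 row → ShipID = H89 ✓
(WeightKg=60, Container=52): 2 rows → ShipID = H52, H52 ✓
(WeightKg=54, Container=52): 3 rows → ShipID = H86, H86, H86 ✓
(WeightKg=52, Container=52): 1 row → ShipID = H90 ✓
(WeightKg=52, Container=53): 2 rows → ShipID = H44, H44 ✓
Every {WeightKg, Container} value is associated with a single ShipID value, so {WeightKg, Container} -> ShipID holds.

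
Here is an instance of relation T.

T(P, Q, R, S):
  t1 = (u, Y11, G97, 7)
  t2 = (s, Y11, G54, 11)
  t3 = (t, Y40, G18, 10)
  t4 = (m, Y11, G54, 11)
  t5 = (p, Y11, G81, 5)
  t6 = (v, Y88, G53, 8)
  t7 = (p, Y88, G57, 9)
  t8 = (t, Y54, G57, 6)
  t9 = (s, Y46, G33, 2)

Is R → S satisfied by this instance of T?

R=G97: row 1 → S = 7 ✓
R=G54: rows 2, 4 → S = 11, 11 ✓
R=G18: row 3 → S = 10 ✓
R=G81: row 5 → S = 5 ✓
R=G53: row 6 → S = 8 ✓
R=G57: rows 7, 8 → S takes values {9, 6} — violation
R=G33: row 9 → S = 2 ✓
Two rows agree on R but differ on S, so R → S does not hold.

No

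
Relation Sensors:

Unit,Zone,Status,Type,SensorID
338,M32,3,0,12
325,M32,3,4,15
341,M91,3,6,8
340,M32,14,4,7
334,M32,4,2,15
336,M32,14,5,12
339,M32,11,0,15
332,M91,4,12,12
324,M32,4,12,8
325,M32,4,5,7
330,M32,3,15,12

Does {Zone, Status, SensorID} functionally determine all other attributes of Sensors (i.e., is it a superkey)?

No

Two distinct rows share (Zone=M32, Status=3, SensorID=12), so {Zone, Status, SensorID} does not determine every attribute — not a superkey.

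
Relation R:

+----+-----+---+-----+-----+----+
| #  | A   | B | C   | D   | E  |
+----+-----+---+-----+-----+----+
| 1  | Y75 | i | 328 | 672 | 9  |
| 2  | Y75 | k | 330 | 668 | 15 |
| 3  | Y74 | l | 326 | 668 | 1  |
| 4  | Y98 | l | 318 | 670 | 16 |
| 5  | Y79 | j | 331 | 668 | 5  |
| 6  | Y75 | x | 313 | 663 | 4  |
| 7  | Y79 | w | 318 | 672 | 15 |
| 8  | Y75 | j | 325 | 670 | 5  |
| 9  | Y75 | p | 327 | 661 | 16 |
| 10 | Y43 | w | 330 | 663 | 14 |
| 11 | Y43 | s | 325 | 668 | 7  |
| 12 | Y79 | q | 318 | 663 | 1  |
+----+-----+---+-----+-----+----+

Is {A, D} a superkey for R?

All 12 rows have distinct {A, D} values, so {A, D} → (all attributes) holds and {A, D} is a superkey.

Yes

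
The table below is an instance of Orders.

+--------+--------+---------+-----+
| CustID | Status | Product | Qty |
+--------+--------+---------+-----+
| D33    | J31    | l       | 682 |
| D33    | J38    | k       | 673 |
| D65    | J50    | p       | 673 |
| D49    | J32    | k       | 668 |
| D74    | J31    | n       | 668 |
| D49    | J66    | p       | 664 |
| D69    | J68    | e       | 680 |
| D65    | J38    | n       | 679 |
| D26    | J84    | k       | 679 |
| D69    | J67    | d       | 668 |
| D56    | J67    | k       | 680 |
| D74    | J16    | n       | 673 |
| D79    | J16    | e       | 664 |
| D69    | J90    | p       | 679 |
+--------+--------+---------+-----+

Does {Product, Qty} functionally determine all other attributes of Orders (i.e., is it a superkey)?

Yes

All 14 rows have distinct {Product, Qty} values, so {Product, Qty} → (all attributes) holds and {Product, Qty} is a superkey.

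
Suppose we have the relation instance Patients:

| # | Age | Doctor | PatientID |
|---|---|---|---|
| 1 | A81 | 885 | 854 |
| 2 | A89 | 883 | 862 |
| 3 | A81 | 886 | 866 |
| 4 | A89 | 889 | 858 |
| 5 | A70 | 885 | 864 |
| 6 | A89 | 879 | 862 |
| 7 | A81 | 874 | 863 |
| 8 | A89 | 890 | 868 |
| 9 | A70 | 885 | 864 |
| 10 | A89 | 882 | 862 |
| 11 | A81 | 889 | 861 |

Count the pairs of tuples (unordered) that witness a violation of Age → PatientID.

Age=A81: violating pairs (1,3), (1,7), (1,11), (3,7), (3,11), (7,11) — 6 pairs.
Age=A89: violating pairs (2,4), (2,8), (4,6), (4,8), (4,10), (6,8), (8,10) — 7 pairs.
Age=A70: all 2 rows agree on PatientID — 0 pairs.

13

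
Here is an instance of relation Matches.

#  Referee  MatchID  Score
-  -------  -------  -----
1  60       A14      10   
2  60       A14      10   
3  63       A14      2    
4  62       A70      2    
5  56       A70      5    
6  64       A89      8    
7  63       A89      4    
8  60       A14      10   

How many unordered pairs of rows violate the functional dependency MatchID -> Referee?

5

MatchID=A14: violating pairs (1,3), (2,3), (3,8) — 3 pairs.
MatchID=A70: violating pairs (4,5) — 1 pair.
MatchID=A89: violating pairs (6,7) — 1 pair.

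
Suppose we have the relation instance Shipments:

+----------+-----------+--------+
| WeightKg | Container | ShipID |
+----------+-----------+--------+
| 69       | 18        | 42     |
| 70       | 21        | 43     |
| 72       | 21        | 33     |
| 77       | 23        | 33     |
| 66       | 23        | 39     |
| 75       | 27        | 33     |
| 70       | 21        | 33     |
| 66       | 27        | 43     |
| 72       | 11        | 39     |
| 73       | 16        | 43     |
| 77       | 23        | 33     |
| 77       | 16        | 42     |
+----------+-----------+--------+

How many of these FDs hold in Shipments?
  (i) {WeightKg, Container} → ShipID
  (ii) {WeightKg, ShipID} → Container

1

(i) {WeightKg, Container} → ShipID: (WeightKg=70, Container=21): 2 rows → ShipID takes values {43, 33} — violation — fails.
(ii) {WeightKg, ShipID} → Container: every LHS value maps to a single RHS value — holds.
1 of the 2 dependencies holds.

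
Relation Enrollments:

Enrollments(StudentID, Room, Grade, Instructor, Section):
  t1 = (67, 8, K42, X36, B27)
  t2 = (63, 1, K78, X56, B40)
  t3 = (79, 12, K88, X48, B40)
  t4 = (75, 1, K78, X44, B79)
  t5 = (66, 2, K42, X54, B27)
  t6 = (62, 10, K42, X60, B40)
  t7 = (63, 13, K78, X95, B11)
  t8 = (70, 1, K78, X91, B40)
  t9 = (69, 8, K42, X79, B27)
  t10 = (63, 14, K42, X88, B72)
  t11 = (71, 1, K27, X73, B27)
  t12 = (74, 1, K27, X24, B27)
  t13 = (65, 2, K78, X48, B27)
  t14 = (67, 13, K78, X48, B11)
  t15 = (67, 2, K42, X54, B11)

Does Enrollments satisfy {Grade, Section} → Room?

No

(Grade=K42, Section=B27): rows 1, 5, 9 → Room takes values {8, 2} — violation
(Grade=K78, Section=B40): rows 2, 8 → Room = 1, 1 ✓
(Grade=K88, Section=B40): row 3 → Room = 12 ✓
(Grade=K78, Section=B79): row 4 → Room = 1 ✓
(Grade=K42, Section=B40): row 6 → Room = 10 ✓
(Grade=K78, Section=B11): rows 7, 14 → Room = 13, 13 ✓
(Grade=K42, Section=B72): row 10 → Room = 14 ✓
(Grade=K27, Section=B27): rows 11, 12 → Room = 1, 1 ✓
(Grade=K78, Section=B27): row 13 → Room = 2 ✓
(Grade=K42, Section=B11): row 15 → Room = 2 ✓
Two rows agree on {Grade, Section} but differ on Room, so {Grade, Section} → Room does not hold.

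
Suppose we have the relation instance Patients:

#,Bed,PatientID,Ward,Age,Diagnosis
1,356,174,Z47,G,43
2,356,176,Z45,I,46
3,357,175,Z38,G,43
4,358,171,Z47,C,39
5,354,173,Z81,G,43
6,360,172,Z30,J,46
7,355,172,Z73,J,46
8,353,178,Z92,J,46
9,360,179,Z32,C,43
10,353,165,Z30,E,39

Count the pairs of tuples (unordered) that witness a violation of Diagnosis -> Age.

7

Diagnosis=43: violating pairs (1,9), (3,9), (5,9) — 3 pairs.
Diagnosis=46: violating pairs (2,6), (2,7), (2,8) — 3 pairs.
Diagnosis=39: violating pairs (4,10) — 1 pair.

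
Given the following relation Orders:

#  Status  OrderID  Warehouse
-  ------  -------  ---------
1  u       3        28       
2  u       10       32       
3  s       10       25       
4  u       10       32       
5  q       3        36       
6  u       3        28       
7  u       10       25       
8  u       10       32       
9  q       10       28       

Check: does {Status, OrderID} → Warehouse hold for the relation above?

No

(Status=u, OrderID=3): rows 1, 6 → Warehouse = 28, 28 ✓
(Status=u, OrderID=10): rows 2, 4, 7, 8 → Warehouse takes values {32, 25} — violation
(Status=s, OrderID=10): row 3 → Warehouse = 25 ✓
(Status=q, OrderID=3): row 5 → Warehouse = 36 ✓
(Status=q, OrderID=10): row 9 → Warehouse = 28 ✓
Two rows agree on {Status, OrderID} but differ on Warehouse, so {Status, OrderID} → Warehouse does not hold.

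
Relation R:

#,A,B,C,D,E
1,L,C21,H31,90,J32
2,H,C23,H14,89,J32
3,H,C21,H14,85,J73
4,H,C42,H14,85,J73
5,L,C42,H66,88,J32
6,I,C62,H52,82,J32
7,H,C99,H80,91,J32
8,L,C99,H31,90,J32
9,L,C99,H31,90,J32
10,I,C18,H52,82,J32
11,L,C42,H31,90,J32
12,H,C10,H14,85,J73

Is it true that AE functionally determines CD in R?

No

(A=L, E=J32): rows 1, 5, 8, 9, 11 → {C,D} takes values {(H31, 90), (H66, 88)} — violation
(A=H, E=J32): rows 2, 7 → {C,D} takes values {(H14, 89), (H80, 91)} — violation
(A=H, E=J73): rows 3, 4, 12 → {C,D} = (H14, 85), (H14, 85), (H14, 85) ✓
(A=I, E=J32): rows 6, 10 → {C,D} = (H52, 82), (H52, 82) ✓
Two rows agree on AE but differ on CD, so AE -> CD does not hold.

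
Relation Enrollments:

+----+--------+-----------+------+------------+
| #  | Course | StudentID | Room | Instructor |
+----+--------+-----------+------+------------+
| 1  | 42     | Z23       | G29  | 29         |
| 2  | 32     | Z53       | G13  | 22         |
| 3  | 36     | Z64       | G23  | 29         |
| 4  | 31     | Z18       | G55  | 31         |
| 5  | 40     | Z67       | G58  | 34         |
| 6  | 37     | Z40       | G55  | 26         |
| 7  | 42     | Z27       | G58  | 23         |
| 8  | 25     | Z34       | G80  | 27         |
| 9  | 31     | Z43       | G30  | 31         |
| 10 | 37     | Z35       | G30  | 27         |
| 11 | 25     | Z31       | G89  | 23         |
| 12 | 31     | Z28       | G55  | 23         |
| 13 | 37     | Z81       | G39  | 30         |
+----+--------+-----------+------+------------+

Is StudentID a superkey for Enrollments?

All 13 rows have distinct StudentID values, so StudentID → (all attributes) holds and StudentID is a superkey.

Yes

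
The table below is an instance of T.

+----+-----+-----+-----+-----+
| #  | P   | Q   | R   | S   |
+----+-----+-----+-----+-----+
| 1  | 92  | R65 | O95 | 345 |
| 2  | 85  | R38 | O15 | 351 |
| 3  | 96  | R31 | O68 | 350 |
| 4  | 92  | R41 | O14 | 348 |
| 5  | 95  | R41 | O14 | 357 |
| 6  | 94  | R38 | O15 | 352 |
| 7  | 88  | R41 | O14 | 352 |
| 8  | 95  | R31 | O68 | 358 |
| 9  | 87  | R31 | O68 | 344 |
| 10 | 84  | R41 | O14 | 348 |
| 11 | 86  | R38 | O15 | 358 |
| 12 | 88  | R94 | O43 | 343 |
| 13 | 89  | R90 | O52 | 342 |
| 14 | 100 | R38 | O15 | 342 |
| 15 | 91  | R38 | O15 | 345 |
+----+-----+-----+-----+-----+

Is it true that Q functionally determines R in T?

Q=R65: row 1 → R = O95 ✓
Q=R38: rows 2, 6, 11, 14, 15 → R = O15, O15, O15, O15, O15 ✓
Q=R31: rows 3, 8, 9 → R = O68, O68, O68 ✓
Q=R41: rows 4, 5, 7, 10 → R = O14, O14, O14, O14 ✓
Q=R94: row 12 → R = O43 ✓
Q=R90: row 13 → R = O52 ✓
Every Q value is associated with a single R value, so Q -> R holds.

Yes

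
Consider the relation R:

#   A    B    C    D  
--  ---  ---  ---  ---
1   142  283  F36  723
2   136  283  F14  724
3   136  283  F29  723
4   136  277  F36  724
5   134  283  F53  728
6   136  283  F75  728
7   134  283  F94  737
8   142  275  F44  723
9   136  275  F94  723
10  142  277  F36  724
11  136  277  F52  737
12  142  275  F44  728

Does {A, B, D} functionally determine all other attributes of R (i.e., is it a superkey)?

Yes

All 12 rows have distinct {A, B, D} values, so {A, B, D} → (all attributes) holds and {A, B, D} is a superkey.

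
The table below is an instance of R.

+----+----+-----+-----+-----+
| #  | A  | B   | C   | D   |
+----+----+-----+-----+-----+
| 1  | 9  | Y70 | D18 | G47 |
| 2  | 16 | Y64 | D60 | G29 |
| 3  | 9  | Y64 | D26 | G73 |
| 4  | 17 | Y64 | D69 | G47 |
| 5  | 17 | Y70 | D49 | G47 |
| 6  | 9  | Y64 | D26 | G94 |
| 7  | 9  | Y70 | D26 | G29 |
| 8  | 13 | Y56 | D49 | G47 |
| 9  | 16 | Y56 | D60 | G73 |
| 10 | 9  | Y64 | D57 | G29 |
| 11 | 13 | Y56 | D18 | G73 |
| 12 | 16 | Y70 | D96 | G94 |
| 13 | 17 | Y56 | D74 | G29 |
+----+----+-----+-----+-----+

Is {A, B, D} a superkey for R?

Yes

All 13 rows have distinct {A, B, D} values, so {A, B, D} → (all attributes) holds and {A, B, D} is a superkey.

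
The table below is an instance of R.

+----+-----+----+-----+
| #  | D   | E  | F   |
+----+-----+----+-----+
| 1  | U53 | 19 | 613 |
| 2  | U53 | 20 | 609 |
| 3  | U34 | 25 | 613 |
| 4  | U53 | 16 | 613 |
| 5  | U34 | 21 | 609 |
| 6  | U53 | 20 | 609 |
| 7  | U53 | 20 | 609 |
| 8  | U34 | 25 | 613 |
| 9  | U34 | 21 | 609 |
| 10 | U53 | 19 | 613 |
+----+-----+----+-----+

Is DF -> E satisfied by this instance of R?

(D=U53, F=613): rows 1, 4, 10 → E takes values {19, 16} — violation
(D=U53, F=609): rows 2, 6, 7 → E = 20, 20, 20 ✓
(D=U34, F=613): rows 3, 8 → E = 25, 25 ✓
(D=U34, F=609): rows 5, 9 → E = 21, 21 ✓
Two rows agree on DF but differ on E, so DF -> E does not hold.

No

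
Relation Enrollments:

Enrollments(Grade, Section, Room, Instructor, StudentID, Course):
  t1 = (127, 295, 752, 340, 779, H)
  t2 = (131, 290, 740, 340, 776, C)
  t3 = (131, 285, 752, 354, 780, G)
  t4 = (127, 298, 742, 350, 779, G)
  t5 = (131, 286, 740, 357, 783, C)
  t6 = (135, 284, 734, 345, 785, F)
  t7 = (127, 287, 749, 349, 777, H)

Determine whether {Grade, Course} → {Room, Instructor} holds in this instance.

(Grade=127, Course=H): rows 1, 7 → {Room,Instructor} takes values {(752, 340), (749, 349)} — violation
(Grade=131, Course=C): rows 2, 5 → {Room,Instructor} takes values {(740, 340), (740, 357)} — violation
(Grade=131, Course=G): row 3 → {Room,Instructor} = (752, 354) ✓
(Grade=127, Course=G): row 4 → {Room,Instructor} = (742, 350) ✓
(Grade=135, Course=F): row 6 → {Room,Instructor} = (734, 345) ✓
Two rows agree on {Grade, Course} but differ on {Room, Instructor}, so {Grade, Course} → {Room, Instructor} does not hold.

No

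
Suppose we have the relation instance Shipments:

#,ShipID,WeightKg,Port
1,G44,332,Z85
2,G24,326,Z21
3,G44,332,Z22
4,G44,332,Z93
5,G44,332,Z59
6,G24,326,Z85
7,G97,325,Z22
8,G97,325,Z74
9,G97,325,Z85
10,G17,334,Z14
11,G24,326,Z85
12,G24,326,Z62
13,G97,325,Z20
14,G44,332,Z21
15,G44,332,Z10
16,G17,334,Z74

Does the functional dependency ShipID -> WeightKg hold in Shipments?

Yes

ShipID=G44: rows 1, 3, 4, 5, 14, 15 → WeightKg = 332, 332, 332, 332, 332, 332 ✓
ShipID=G24: rows 2, 6, 11, 12 → WeightKg = 326, 326, 326, 326 ✓
ShipID=G97: rows 7, 8, 9, 13 → WeightKg = 325, 325, 325, 325 ✓
ShipID=G17: rows 10, 16 → WeightKg = 334, 334 ✓
Every ShipID value is associated with a single WeightKg value, so ShipID -> WeightKg holds.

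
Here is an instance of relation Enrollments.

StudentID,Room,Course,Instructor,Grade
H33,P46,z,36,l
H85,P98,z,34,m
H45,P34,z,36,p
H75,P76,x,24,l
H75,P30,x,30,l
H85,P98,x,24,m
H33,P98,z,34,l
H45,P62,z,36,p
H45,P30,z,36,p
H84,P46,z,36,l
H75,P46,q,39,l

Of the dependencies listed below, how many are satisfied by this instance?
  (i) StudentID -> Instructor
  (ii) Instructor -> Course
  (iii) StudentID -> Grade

2

(i) StudentID -> Instructor: StudentID=H33: 2 rows → Instructor takes values {36, 34} — violation; StudentID=H85: 2 rows → Instructor takes values {34, 24} — violation; StudentID=H75: 3 rows → Instructor takes values {24, 30, 39} — violation — fails.
(ii) Instructor -> Course: every LHS value maps to a single RHS value — holds.
(iii) StudentID -> Grade: every LHS value maps to a single RHS value — holds.
2 of the 3 dependencies hold.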